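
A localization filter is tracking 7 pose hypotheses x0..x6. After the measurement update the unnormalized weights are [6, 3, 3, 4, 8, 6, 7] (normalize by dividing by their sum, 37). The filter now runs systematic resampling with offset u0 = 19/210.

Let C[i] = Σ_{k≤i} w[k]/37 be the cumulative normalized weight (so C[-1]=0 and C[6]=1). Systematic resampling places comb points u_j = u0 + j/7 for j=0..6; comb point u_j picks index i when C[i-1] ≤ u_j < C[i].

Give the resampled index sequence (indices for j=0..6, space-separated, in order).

0 1 3 4 5 5 6

C = [6/37, 9/37, 12/37, 16/37, 24/37, 30/37, 1]
j=0: u_0=19/210 ∈ [0, 6/37) → index 0
j=1: u_1=7/30 ∈ [6/37, 9/37) → index 1
j=2: u_2=79/210 ∈ [12/37, 16/37) → index 3
j=3: u_3=109/210 ∈ [16/37, 24/37) → index 4
j=4: u_4=139/210 ∈ [24/37, 30/37) → index 5
j=5: u_5=169/210 ∈ [24/37, 30/37) → index 5
j=6: u_6=199/210 ∈ [30/37, 1) → index 6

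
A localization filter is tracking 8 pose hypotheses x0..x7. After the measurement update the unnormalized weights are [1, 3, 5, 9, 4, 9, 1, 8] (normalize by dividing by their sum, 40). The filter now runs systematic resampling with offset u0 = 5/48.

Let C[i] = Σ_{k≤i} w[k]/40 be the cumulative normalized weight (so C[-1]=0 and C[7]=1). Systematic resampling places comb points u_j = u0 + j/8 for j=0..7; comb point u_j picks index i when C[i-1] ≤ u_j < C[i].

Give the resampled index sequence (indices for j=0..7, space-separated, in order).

C = [1/40, 1/10, 9/40, 9/20, 11/20, 31/40, 4/5, 1]
j=0: u_0=5/48 ∈ [1/10, 9/40) → index 2
j=1: u_1=11/48 ∈ [9/40, 9/20) → index 3
j=2: u_2=17/48 ∈ [9/40, 9/20) → index 3
j=3: u_3=23/48 ∈ [9/20, 11/20) → index 4
j=4: u_4=29/48 ∈ [11/20, 31/40) → index 5
j=5: u_5=35/48 ∈ [11/20, 31/40) → index 5
j=6: u_6=41/48 ∈ [4/5, 1) → index 7
j=7: u_7=47/48 ∈ [4/5, 1) → index 7

2 3 3 4 5 5 7 7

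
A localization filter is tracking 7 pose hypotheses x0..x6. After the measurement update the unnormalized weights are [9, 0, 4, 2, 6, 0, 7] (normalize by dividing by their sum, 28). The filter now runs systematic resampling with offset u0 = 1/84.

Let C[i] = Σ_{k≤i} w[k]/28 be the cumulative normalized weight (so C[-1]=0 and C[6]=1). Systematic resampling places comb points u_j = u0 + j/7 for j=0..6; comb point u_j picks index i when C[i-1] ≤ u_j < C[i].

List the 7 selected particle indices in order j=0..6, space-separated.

C = [9/28, 9/28, 13/28, 15/28, 3/4, 3/4, 1]
j=0: u_0=1/84 ∈ [0, 9/28) → index 0
j=1: u_1=13/84 ∈ [0, 9/28) → index 0
j=2: u_2=25/84 ∈ [0, 9/28) → index 0
j=3: u_3=37/84 ∈ [9/28, 13/28) → index 2
j=4: u_4=7/12 ∈ [15/28, 3/4) → index 4
j=5: u_5=61/84 ∈ [15/28, 3/4) → index 4
j=6: u_6=73/84 ∈ [3/4, 1) → index 6

0 0 0 2 4 4 6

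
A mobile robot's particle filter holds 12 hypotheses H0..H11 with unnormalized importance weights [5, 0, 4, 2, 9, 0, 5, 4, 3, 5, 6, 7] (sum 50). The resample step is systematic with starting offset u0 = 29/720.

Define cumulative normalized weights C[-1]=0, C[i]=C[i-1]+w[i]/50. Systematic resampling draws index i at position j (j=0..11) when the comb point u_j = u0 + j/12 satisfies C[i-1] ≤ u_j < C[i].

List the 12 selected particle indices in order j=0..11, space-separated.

0 2 3 4 4 6 7 8 9 10 11 11

C = [1/10, 1/10, 9/50, 11/50, 2/5, 2/5, 1/2, 29/50, 16/25, 37/50, 43/50, 1]
j=0: u_0=29/720 ∈ [0, 1/10) → index 0
j=1: u_1=89/720 ∈ [1/10, 9/50) → index 2
j=2: u_2=149/720 ∈ [9/50, 11/50) → index 3
j=3: u_3=209/720 ∈ [11/50, 2/5) → index 4
j=4: u_4=269/720 ∈ [11/50, 2/5) → index 4
j=5: u_5=329/720 ∈ [2/5, 1/2) → index 6
j=6: u_6=389/720 ∈ [1/2, 29/50) → index 7
j=7: u_7=449/720 ∈ [29/50, 16/25) → index 8
j=8: u_8=509/720 ∈ [16/25, 37/50) → index 9
j=9: u_9=569/720 ∈ [37/50, 43/50) → index 10
j=10: u_10=629/720 ∈ [43/50, 1) → index 11
j=11: u_11=689/720 ∈ [43/50, 1) → index 11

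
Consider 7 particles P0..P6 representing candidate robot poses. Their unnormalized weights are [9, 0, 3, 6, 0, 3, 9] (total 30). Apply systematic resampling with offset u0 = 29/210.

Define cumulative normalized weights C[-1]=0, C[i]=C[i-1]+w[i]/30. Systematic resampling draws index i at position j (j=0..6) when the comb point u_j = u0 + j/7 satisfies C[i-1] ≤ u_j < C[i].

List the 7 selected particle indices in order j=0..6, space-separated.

0 0 3 3 6 6 6

C = [3/10, 3/10, 2/5, 3/5, 3/5, 7/10, 1]
j=0: u_0=29/210 ∈ [0, 3/10) → index 0
j=1: u_1=59/210 ∈ [0, 3/10) → index 0
j=2: u_2=89/210 ∈ [2/5, 3/5) → index 3
j=3: u_3=17/30 ∈ [2/5, 3/5) → index 3
j=4: u_4=149/210 ∈ [7/10, 1) → index 6
j=5: u_5=179/210 ∈ [7/10, 1) → index 6
j=6: u_6=209/210 ∈ [7/10, 1) → index 6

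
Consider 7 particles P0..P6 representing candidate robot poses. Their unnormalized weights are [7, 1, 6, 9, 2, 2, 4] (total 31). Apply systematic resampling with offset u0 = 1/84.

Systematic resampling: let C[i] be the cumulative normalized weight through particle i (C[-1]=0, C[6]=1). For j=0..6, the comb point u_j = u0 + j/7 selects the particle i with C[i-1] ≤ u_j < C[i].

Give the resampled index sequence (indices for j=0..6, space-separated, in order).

C = [7/31, 8/31, 14/31, 23/31, 25/31, 27/31, 1]
j=0: u_0=1/84 ∈ [0, 7/31) → index 0
j=1: u_1=13/84 ∈ [0, 7/31) → index 0
j=2: u_2=25/84 ∈ [8/31, 14/31) → index 2
j=3: u_3=37/84 ∈ [8/31, 14/31) → index 2
j=4: u_4=7/12 ∈ [14/31, 23/31) → index 3
j=5: u_5=61/84 ∈ [14/31, 23/31) → index 3
j=6: u_6=73/84 ∈ [25/31, 27/31) → index 5

0 0 2 2 3 3 5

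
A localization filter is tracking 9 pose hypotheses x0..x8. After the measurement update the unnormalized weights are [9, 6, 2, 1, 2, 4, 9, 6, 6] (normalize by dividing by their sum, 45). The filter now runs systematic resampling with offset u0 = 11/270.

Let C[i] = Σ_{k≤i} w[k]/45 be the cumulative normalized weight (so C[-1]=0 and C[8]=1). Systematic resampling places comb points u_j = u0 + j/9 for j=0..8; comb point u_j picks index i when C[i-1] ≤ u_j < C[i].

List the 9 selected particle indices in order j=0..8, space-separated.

0 0 1 2 5 6 6 7 8

C = [1/5, 1/3, 17/45, 2/5, 4/9, 8/15, 11/15, 13/15, 1]
j=0: u_0=11/270 ∈ [0, 1/5) → index 0
j=1: u_1=41/270 ∈ [0, 1/5) → index 0
j=2: u_2=71/270 ∈ [1/5, 1/3) → index 1
j=3: u_3=101/270 ∈ [1/3, 17/45) → index 2
j=4: u_4=131/270 ∈ [4/9, 8/15) → index 5
j=5: u_5=161/270 ∈ [8/15, 11/15) → index 6
j=6: u_6=191/270 ∈ [8/15, 11/15) → index 6
j=7: u_7=221/270 ∈ [11/15, 13/15) → index 7
j=8: u_8=251/270 ∈ [13/15, 1) → index 8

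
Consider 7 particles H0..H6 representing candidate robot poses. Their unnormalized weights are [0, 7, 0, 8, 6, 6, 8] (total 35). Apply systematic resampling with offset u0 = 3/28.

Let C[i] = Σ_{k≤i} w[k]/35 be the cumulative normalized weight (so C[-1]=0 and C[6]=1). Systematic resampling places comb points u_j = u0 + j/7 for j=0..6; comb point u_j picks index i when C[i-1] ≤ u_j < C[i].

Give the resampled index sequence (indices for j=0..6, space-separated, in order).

C = [0, 1/5, 1/5, 3/7, 3/5, 27/35, 1]
j=0: u_0=3/28 ∈ [0, 1/5) → index 1
j=1: u_1=1/4 ∈ [1/5, 3/7) → index 3
j=2: u_2=11/28 ∈ [1/5, 3/7) → index 3
j=3: u_3=15/28 ∈ [3/7, 3/5) → index 4
j=4: u_4=19/28 ∈ [3/5, 27/35) → index 5
j=5: u_5=23/28 ∈ [27/35, 1) → index 6
j=6: u_6=27/28 ∈ [27/35, 1) → index 6

1 3 3 4 5 6 6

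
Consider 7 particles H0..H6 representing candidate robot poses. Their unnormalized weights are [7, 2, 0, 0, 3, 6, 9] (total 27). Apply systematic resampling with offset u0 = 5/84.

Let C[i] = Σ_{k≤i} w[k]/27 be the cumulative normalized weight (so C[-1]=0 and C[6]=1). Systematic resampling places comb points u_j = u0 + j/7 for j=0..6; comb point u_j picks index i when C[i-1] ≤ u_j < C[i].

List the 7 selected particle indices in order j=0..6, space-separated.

C = [7/27, 1/3, 1/3, 1/3, 4/9, 2/3, 1]
j=0: u_0=5/84 ∈ [0, 7/27) → index 0
j=1: u_1=17/84 ∈ [0, 7/27) → index 0
j=2: u_2=29/84 ∈ [1/3, 4/9) → index 4
j=3: u_3=41/84 ∈ [4/9, 2/3) → index 5
j=4: u_4=53/84 ∈ [4/9, 2/3) → index 5
j=5: u_5=65/84 ∈ [2/3, 1) → index 6
j=6: u_6=11/12 ∈ [2/3, 1) → index 6

0 0 4 5 5 6 6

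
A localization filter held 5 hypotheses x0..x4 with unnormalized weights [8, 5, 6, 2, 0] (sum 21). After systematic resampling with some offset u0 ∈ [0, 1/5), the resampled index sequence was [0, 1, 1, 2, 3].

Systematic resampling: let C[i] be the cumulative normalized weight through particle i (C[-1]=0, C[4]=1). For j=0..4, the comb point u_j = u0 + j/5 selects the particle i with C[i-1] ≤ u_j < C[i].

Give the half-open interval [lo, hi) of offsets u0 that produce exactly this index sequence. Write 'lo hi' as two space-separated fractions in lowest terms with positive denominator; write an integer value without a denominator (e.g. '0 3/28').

C = [8/21, 13/21, 19/21, 1, 1]
j=0 picked index 0: u0 ∈ [0, 8/21)
j=1 picked index 1: u0 ∈ [19/105, 44/105)
j=2 picked index 1: u0 ∈ [-2/105, 23/105)
j=3 picked index 2: u0 ∈ [2/105, 32/105)
j=4 picked index 3: u0 ∈ [11/105, 1/5)
intersection: [19/105, 1/5)

19/105 1/5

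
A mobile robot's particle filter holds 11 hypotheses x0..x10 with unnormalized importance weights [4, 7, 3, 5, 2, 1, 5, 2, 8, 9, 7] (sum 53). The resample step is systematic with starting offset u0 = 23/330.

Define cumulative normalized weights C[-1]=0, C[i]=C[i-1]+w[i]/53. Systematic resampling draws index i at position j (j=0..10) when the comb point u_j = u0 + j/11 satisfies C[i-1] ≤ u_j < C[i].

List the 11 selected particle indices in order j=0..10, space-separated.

C = [4/53, 11/53, 14/53, 19/53, 21/53, 22/53, 27/53, 29/53, 37/53, 46/53, 1]
j=0: u_0=23/330 ∈ [0, 4/53) → index 0
j=1: u_1=53/330 ∈ [4/53, 11/53) → index 1
j=2: u_2=83/330 ∈ [11/53, 14/53) → index 2
j=3: u_3=113/330 ∈ [14/53, 19/53) → index 3
j=4: u_4=13/30 ∈ [22/53, 27/53) → index 6
j=5: u_5=173/330 ∈ [27/53, 29/53) → index 7
j=6: u_6=203/330 ∈ [29/53, 37/53) → index 8
j=7: u_7=233/330 ∈ [37/53, 46/53) → index 9
j=8: u_8=263/330 ∈ [37/53, 46/53) → index 9
j=9: u_9=293/330 ∈ [46/53, 1) → index 10
j=10: u_10=323/330 ∈ [46/53, 1) → index 10

0 1 2 3 6 7 8 9 9 10 10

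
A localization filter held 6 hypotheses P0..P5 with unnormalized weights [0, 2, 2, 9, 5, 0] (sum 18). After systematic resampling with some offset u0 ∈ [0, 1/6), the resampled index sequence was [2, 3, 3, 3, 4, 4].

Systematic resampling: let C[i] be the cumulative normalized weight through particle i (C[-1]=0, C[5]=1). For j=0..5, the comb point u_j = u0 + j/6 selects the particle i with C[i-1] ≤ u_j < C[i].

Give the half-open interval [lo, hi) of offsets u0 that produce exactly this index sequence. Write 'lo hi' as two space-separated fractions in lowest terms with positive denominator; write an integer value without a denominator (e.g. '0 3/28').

C = [0, 1/9, 2/9, 13/18, 1, 1]
j=0 picked index 2: u0 ∈ [1/9, 2/9)
j=1 picked index 3: u0 ∈ [1/18, 5/9)
j=2 picked index 3: u0 ∈ [-1/9, 7/18)
j=3 picked index 3: u0 ∈ [-5/18, 2/9)
j=4 picked index 4: u0 ∈ [1/18, 1/3)
j=5 picked index 4: u0 ∈ [-1/9, 1/6)
intersection: [1/9, 1/6)

1/9 1/6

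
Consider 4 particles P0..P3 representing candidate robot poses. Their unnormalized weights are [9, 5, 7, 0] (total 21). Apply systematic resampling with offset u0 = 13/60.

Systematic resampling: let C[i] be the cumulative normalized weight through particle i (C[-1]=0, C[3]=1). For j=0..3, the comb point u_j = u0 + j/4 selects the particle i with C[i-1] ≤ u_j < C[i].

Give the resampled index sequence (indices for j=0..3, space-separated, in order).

0 1 2 2

C = [3/7, 2/3, 1, 1]
j=0: u_0=13/60 ∈ [0, 3/7) → index 0
j=1: u_1=7/15 ∈ [3/7, 2/3) → index 1
j=2: u_2=43/60 ∈ [2/3, 1) → index 2
j=3: u_3=29/30 ∈ [2/3, 1) → index 2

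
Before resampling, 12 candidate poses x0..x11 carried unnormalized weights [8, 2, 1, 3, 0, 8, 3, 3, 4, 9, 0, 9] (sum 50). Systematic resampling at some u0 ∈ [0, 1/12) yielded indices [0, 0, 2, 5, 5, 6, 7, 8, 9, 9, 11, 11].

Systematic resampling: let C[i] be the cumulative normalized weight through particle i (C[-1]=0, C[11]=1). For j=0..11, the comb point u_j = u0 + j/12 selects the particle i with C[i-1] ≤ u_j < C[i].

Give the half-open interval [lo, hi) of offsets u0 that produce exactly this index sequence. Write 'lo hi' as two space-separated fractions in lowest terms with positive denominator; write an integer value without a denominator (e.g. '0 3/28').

1/30 4/75

C = [4/25, 1/5, 11/50, 7/25, 7/25, 11/25, 1/2, 14/25, 16/25, 41/50, 41/50, 1]
j=0 picked index 0: u0 ∈ [0, 4/25)
j=1 picked index 0: u0 ∈ [-1/12, 23/300)
j=2 picked index 2: u0 ∈ [1/30, 4/75)
j=3 picked index 5: u0 ∈ [3/100, 19/100)
j=4 picked index 5: u0 ∈ [-4/75, 8/75)
j=5 picked index 6: u0 ∈ [7/300, 1/12)
j=6 picked index 7: u0 ∈ [0, 3/50)
j=7 picked index 8: u0 ∈ [-7/300, 17/300)
j=8 picked index 9: u0 ∈ [-2/75, 23/150)
j=9 picked index 9: u0 ∈ [-11/100, 7/100)
j=10 picked index 11: u0 ∈ [-1/75, 1/6)
j=11 picked index 11: u0 ∈ [-29/300, 1/12)
intersection: [1/30, 4/75)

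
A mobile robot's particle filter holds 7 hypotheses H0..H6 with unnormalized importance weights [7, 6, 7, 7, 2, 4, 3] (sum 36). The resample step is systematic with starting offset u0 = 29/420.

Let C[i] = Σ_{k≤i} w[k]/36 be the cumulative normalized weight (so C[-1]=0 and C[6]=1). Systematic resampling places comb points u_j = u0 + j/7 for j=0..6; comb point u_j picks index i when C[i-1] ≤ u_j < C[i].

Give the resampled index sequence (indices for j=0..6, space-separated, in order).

0 1 1 2 3 4 6

C = [7/36, 13/36, 5/9, 3/4, 29/36, 11/12, 1]
j=0: u_0=29/420 ∈ [0, 7/36) → index 0
j=1: u_1=89/420 ∈ [7/36, 13/36) → index 1
j=2: u_2=149/420 ∈ [7/36, 13/36) → index 1
j=3: u_3=209/420 ∈ [13/36, 5/9) → index 2
j=4: u_4=269/420 ∈ [5/9, 3/4) → index 3
j=5: u_5=47/60 ∈ [3/4, 29/36) → index 4
j=6: u_6=389/420 ∈ [11/12, 1) → index 6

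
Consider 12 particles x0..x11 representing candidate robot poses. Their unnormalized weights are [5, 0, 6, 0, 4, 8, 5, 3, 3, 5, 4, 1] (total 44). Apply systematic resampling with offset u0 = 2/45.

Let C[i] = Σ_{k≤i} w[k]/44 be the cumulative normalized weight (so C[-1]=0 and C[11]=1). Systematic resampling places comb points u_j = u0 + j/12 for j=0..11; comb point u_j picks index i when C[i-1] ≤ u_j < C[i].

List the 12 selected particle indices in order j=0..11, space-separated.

0 2 2 4 5 5 6 6 8 9 9 10

C = [5/44, 5/44, 1/4, 1/4, 15/44, 23/44, 7/11, 31/44, 17/22, 39/44, 43/44, 1]
j=0: u_0=2/45 ∈ [0, 5/44) → index 0
j=1: u_1=23/180 ∈ [5/44, 1/4) → index 2
j=2: u_2=19/90 ∈ [5/44, 1/4) → index 2
j=3: u_3=53/180 ∈ [1/4, 15/44) → index 4
j=4: u_4=17/45 ∈ [15/44, 23/44) → index 5
j=5: u_5=83/180 ∈ [15/44, 23/44) → index 5
j=6: u_6=49/90 ∈ [23/44, 7/11) → index 6
j=7: u_7=113/180 ∈ [23/44, 7/11) → index 6
j=8: u_8=32/45 ∈ [31/44, 17/22) → index 8
j=9: u_9=143/180 ∈ [17/22, 39/44) → index 9
j=10: u_10=79/90 ∈ [17/22, 39/44) → index 9
j=11: u_11=173/180 ∈ [39/44, 43/44) → index 10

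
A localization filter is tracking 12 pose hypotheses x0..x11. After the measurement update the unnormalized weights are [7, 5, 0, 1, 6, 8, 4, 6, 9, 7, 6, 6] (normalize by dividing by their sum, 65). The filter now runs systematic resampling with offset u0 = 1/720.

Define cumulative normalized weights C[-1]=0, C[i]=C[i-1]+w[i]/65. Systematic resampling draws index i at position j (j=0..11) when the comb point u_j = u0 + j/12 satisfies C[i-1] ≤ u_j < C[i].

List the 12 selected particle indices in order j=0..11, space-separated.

C = [7/65, 12/65, 12/65, 1/5, 19/65, 27/65, 31/65, 37/65, 46/65, 53/65, 59/65, 1]
j=0: u_0=1/720 ∈ [0, 7/65) → index 0
j=1: u_1=61/720 ∈ [0, 7/65) → index 0
j=2: u_2=121/720 ∈ [7/65, 12/65) → index 1
j=3: u_3=181/720 ∈ [1/5, 19/65) → index 4
j=4: u_4=241/720 ∈ [19/65, 27/65) → index 5
j=5: u_5=301/720 ∈ [27/65, 31/65) → index 6
j=6: u_6=361/720 ∈ [31/65, 37/65) → index 7
j=7: u_7=421/720 ∈ [37/65, 46/65) → index 8
j=8: u_8=481/720 ∈ [37/65, 46/65) → index 8
j=9: u_9=541/720 ∈ [46/65, 53/65) → index 9
j=10: u_10=601/720 ∈ [53/65, 59/65) → index 10
j=11: u_11=661/720 ∈ [59/65, 1) → index 11

0 0 1 4 5 6 7 8 8 9 10 11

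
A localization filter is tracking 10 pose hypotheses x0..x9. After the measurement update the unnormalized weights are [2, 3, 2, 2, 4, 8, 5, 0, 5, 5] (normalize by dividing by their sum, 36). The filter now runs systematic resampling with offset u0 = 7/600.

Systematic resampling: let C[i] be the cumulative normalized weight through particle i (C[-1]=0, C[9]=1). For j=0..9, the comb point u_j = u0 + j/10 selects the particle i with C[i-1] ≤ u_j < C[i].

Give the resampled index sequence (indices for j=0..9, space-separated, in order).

C = [1/18, 5/36, 7/36, 1/4, 13/36, 7/12, 13/18, 13/18, 31/36, 1]
j=0: u_0=7/600 ∈ [0, 1/18) → index 0
j=1: u_1=67/600 ∈ [1/18, 5/36) → index 1
j=2: u_2=127/600 ∈ [7/36, 1/4) → index 3
j=3: u_3=187/600 ∈ [1/4, 13/36) → index 4
j=4: u_4=247/600 ∈ [13/36, 7/12) → index 5
j=5: u_5=307/600 ∈ [13/36, 7/12) → index 5
j=6: u_6=367/600 ∈ [7/12, 13/18) → index 6
j=7: u_7=427/600 ∈ [7/12, 13/18) → index 6
j=8: u_8=487/600 ∈ [13/18, 31/36) → index 8
j=9: u_9=547/600 ∈ [31/36, 1) → index 9

0 1 3 4 5 5 6 6 8 9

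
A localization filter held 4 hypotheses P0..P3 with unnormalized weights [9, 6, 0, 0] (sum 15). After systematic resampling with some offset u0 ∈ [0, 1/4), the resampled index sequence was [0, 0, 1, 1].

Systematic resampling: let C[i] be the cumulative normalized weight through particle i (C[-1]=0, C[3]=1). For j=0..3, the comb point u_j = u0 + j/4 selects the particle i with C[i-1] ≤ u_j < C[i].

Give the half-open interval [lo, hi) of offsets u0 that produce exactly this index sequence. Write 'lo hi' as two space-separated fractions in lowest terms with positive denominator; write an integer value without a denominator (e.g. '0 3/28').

1/10 1/4

C = [3/5, 1, 1, 1]
j=0 picked index 0: u0 ∈ [0, 3/5)
j=1 picked index 0: u0 ∈ [-1/4, 7/20)
j=2 picked index 1: u0 ∈ [1/10, 1/2)
j=3 picked index 1: u0 ∈ [-3/20, 1/4)
intersection: [1/10, 1/4)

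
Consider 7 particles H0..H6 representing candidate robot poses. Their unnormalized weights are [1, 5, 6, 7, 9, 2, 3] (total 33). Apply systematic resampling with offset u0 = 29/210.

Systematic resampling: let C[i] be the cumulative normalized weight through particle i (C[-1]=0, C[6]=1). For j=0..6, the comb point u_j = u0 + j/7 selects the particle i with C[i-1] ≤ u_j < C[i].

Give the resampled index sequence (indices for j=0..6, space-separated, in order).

1 2 3 3 4 5 6

C = [1/33, 2/11, 4/11, 19/33, 28/33, 10/11, 1]
j=0: u_0=29/210 ∈ [1/33, 2/11) → index 1
j=1: u_1=59/210 ∈ [2/11, 4/11) → index 2
j=2: u_2=89/210 ∈ [4/11, 19/33) → index 3
j=3: u_3=17/30 ∈ [4/11, 19/33) → index 3
j=4: u_4=149/210 ∈ [19/33, 28/33) → index 4
j=5: u_5=179/210 ∈ [28/33, 10/11) → index 5
j=6: u_6=209/210 ∈ [10/11, 1) → index 6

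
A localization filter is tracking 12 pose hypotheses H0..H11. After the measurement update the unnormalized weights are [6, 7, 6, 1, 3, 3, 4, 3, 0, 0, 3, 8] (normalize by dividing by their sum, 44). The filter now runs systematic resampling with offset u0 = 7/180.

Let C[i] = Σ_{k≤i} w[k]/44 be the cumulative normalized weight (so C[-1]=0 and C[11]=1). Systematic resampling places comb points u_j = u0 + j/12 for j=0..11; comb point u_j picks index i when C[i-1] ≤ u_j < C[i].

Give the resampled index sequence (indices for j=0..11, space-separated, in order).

C = [3/22, 13/44, 19/44, 5/11, 23/44, 13/22, 15/22, 3/4, 3/4, 3/4, 9/11, 1]
j=0: u_0=7/180 ∈ [0, 3/22) → index 0
j=1: u_1=11/90 ∈ [0, 3/22) → index 0
j=2: u_2=37/180 ∈ [3/22, 13/44) → index 1
j=3: u_3=13/45 ∈ [3/22, 13/44) → index 1
j=4: u_4=67/180 ∈ [13/44, 19/44) → index 2
j=5: u_5=41/90 ∈ [5/11, 23/44) → index 4
j=6: u_6=97/180 ∈ [23/44, 13/22) → index 5
j=7: u_7=28/45 ∈ [13/22, 15/22) → index 6
j=8: u_8=127/180 ∈ [15/22, 3/4) → index 7
j=9: u_9=71/90 ∈ [3/4, 9/11) → index 10
j=10: u_10=157/180 ∈ [9/11, 1) → index 11
j=11: u_11=43/45 ∈ [9/11, 1) → index 11

0 0 1 1 2 4 5 6 7 10 11 11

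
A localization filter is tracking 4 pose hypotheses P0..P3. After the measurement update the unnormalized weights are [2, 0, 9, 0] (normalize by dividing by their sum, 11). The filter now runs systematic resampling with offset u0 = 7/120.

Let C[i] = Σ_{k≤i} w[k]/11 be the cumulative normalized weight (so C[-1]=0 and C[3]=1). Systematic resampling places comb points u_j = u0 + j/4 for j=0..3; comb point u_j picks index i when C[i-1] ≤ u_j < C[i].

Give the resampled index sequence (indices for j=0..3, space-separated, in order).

0 2 2 2

C = [2/11, 2/11, 1, 1]
j=0: u_0=7/120 ∈ [0, 2/11) → index 0
j=1: u_1=37/120 ∈ [2/11, 1) → index 2
j=2: u_2=67/120 ∈ [2/11, 1) → index 2
j=3: u_3=97/120 ∈ [2/11, 1) → index 2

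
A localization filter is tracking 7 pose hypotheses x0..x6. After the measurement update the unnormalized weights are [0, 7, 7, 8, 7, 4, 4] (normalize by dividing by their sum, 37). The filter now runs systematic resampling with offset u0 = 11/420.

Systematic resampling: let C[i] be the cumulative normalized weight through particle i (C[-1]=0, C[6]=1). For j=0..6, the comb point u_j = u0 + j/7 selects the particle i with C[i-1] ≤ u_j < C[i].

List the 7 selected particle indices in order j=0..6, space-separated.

C = [0, 7/37, 14/37, 22/37, 29/37, 33/37, 1]
j=0: u_0=11/420 ∈ [0, 7/37) → index 1
j=1: u_1=71/420 ∈ [0, 7/37) → index 1
j=2: u_2=131/420 ∈ [7/37, 14/37) → index 2
j=3: u_3=191/420 ∈ [14/37, 22/37) → index 3
j=4: u_4=251/420 ∈ [22/37, 29/37) → index 4
j=5: u_5=311/420 ∈ [22/37, 29/37) → index 4
j=6: u_6=53/60 ∈ [29/37, 33/37) → index 5

1 1 2 3 4 4 5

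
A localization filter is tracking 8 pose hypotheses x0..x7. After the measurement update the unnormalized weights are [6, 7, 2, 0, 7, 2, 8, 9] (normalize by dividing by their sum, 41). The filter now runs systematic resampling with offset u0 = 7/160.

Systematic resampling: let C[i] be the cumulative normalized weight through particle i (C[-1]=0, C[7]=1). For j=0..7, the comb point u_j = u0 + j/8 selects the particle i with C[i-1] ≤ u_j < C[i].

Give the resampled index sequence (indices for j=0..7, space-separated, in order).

0 1 1 4 5 6 7 7

C = [6/41, 13/41, 15/41, 15/41, 22/41, 24/41, 32/41, 1]
j=0: u_0=7/160 ∈ [0, 6/41) → index 0
j=1: u_1=27/160 ∈ [6/41, 13/41) → index 1
j=2: u_2=47/160 ∈ [6/41, 13/41) → index 1
j=3: u_3=67/160 ∈ [15/41, 22/41) → index 4
j=4: u_4=87/160 ∈ [22/41, 24/41) → index 5
j=5: u_5=107/160 ∈ [24/41, 32/41) → index 6
j=6: u_6=127/160 ∈ [32/41, 1) → index 7
j=7: u_7=147/160 ∈ [32/41, 1) → index 7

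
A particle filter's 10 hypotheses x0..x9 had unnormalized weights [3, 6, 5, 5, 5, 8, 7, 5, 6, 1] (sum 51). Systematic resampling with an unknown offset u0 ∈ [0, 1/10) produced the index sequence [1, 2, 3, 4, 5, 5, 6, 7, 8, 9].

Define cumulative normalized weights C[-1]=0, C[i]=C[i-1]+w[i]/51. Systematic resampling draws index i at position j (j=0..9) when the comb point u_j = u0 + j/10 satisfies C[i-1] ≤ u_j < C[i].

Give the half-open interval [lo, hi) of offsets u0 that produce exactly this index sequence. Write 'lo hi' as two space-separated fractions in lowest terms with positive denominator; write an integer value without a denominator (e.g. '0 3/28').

41/510 1/10

C = [1/17, 3/17, 14/51, 19/51, 8/17, 32/51, 13/17, 44/51, 50/51, 1]
j=0 picked index 1: u0 ∈ [1/17, 3/17)
j=1 picked index 2: u0 ∈ [13/170, 89/510)
j=2 picked index 3: u0 ∈ [19/255, 44/255)
j=3 picked index 4: u0 ∈ [37/510, 29/170)
j=4 picked index 5: u0 ∈ [6/85, 58/255)
j=5 picked index 5: u0 ∈ [-1/34, 13/102)
j=6 picked index 6: u0 ∈ [7/255, 14/85)
j=7 picked index 7: u0 ∈ [11/170, 83/510)
j=8 picked index 8: u0 ∈ [16/255, 46/255)
j=9 picked index 9: u0 ∈ [41/510, 1/10)
intersection: [41/510, 1/10)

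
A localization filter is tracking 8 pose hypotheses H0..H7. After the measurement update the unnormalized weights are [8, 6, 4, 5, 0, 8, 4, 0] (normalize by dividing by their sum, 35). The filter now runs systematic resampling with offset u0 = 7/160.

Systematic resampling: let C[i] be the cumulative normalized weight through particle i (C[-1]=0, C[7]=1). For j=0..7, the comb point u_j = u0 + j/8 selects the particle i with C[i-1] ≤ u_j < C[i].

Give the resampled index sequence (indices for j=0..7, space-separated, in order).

0 0 1 2 3 5 5 6

C = [8/35, 2/5, 18/35, 23/35, 23/35, 31/35, 1, 1]
j=0: u_0=7/160 ∈ [0, 8/35) → index 0
j=1: u_1=27/160 ∈ [0, 8/35) → index 0
j=2: u_2=47/160 ∈ [8/35, 2/5) → index 1
j=3: u_3=67/160 ∈ [2/5, 18/35) → index 2
j=4: u_4=87/160 ∈ [18/35, 23/35) → index 3
j=5: u_5=107/160 ∈ [23/35, 31/35) → index 5
j=6: u_6=127/160 ∈ [23/35, 31/35) → index 5
j=7: u_7=147/160 ∈ [31/35, 1) → index 6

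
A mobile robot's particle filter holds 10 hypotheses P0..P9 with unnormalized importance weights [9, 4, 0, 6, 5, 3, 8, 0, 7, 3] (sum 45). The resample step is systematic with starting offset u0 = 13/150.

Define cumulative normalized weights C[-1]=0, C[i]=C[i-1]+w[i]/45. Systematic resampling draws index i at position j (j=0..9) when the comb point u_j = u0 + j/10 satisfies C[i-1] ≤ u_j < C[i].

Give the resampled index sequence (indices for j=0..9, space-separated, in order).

C = [1/5, 13/45, 13/45, 19/45, 8/15, 3/5, 7/9, 7/9, 14/15, 1]
j=0: u_0=13/150 ∈ [0, 1/5) → index 0
j=1: u_1=14/75 ∈ [0, 1/5) → index 0
j=2: u_2=43/150 ∈ [1/5, 13/45) → index 1
j=3: u_3=29/75 ∈ [13/45, 19/45) → index 3
j=4: u_4=73/150 ∈ [19/45, 8/15) → index 4
j=5: u_5=44/75 ∈ [8/15, 3/5) → index 5
j=6: u_6=103/150 ∈ [3/5, 7/9) → index 6
j=7: u_7=59/75 ∈ [7/9, 14/15) → index 8
j=8: u_8=133/150 ∈ [7/9, 14/15) → index 8
j=9: u_9=74/75 ∈ [14/15, 1) → index 9

0 0 1 3 4 5 6 8 8 9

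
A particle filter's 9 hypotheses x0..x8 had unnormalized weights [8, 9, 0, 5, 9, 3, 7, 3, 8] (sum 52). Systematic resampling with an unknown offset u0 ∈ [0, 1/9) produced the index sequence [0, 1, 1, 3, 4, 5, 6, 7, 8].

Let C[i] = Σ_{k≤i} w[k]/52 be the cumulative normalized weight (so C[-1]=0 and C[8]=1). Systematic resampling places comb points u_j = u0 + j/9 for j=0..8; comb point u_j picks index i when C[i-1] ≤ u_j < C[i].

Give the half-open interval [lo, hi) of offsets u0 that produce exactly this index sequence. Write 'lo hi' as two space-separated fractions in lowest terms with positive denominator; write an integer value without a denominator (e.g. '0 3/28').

5/117 8/117

C = [2/13, 17/52, 17/52, 11/26, 31/52, 17/26, 41/52, 11/13, 1]
j=0 picked index 0: u0 ∈ [0, 2/13)
j=1 picked index 1: u0 ∈ [5/117, 101/468)
j=2 picked index 1: u0 ∈ [-8/117, 49/468)
j=3 picked index 3: u0 ∈ [-1/156, 7/78)
j=4 picked index 4: u0 ∈ [-5/234, 71/468)
j=5 picked index 5: u0 ∈ [19/468, 23/234)
j=6 picked index 6: u0 ∈ [-1/78, 19/156)
j=7 picked index 7: u0 ∈ [5/468, 8/117)
j=8 picked index 8: u0 ∈ [-5/117, 1/9)
intersection: [5/117, 8/117)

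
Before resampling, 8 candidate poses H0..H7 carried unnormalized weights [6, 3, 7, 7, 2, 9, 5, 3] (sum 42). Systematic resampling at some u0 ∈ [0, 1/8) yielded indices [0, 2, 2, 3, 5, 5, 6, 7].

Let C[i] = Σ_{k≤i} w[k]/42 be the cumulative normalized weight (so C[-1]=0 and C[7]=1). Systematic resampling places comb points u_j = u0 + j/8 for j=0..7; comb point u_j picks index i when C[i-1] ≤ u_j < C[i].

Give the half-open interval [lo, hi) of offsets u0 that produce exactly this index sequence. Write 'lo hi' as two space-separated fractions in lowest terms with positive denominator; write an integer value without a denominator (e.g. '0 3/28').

2/21 1/8

C = [1/7, 3/14, 8/21, 23/42, 25/42, 17/21, 13/14, 1]
j=0 picked index 0: u0 ∈ [0, 1/7)
j=1 picked index 2: u0 ∈ [5/56, 43/168)
j=2 picked index 2: u0 ∈ [-1/28, 11/84)
j=3 picked index 3: u0 ∈ [1/168, 29/168)
j=4 picked index 5: u0 ∈ [2/21, 13/42)
j=5 picked index 5: u0 ∈ [-5/168, 31/168)
j=6 picked index 6: u0 ∈ [5/84, 5/28)
j=7 picked index 7: u0 ∈ [3/56, 1/8)
intersection: [2/21, 1/8)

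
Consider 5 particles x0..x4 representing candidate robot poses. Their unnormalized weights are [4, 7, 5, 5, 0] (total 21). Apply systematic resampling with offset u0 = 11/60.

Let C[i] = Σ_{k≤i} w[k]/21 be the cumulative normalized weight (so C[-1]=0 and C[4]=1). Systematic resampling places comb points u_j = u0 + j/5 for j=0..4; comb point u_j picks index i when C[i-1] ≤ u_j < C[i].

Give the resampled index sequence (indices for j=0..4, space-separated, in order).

0 1 2 3 3

C = [4/21, 11/21, 16/21, 1, 1]
j=0: u_0=11/60 ∈ [0, 4/21) → index 0
j=1: u_1=23/60 ∈ [4/21, 11/21) → index 1
j=2: u_2=7/12 ∈ [11/21, 16/21) → index 2
j=3: u_3=47/60 ∈ [16/21, 1) → index 3
j=4: u_4=59/60 ∈ [16/21, 1) → index 3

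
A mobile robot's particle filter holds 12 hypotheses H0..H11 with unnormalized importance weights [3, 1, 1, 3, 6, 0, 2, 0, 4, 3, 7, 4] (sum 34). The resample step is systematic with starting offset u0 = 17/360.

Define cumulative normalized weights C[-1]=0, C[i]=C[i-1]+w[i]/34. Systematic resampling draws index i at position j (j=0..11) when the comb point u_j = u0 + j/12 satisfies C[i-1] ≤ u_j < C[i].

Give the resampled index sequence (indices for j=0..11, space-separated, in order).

C = [3/34, 2/17, 5/34, 4/17, 7/17, 7/17, 8/17, 8/17, 10/17, 23/34, 15/17, 1]
j=0: u_0=17/360 ∈ [0, 3/34) → index 0
j=1: u_1=47/360 ∈ [2/17, 5/34) → index 2
j=2: u_2=77/360 ∈ [5/34, 4/17) → index 3
j=3: u_3=107/360 ∈ [4/17, 7/17) → index 4
j=4: u_4=137/360 ∈ [4/17, 7/17) → index 4
j=5: u_5=167/360 ∈ [7/17, 8/17) → index 6
j=6: u_6=197/360 ∈ [8/17, 10/17) → index 8
j=7: u_7=227/360 ∈ [10/17, 23/34) → index 9
j=8: u_8=257/360 ∈ [23/34, 15/17) → index 10
j=9: u_9=287/360 ∈ [23/34, 15/17) → index 10
j=10: u_10=317/360 ∈ [23/34, 15/17) → index 10
j=11: u_11=347/360 ∈ [15/17, 1) → index 11

0 2 3 4 4 6 8 9 10 10 10 11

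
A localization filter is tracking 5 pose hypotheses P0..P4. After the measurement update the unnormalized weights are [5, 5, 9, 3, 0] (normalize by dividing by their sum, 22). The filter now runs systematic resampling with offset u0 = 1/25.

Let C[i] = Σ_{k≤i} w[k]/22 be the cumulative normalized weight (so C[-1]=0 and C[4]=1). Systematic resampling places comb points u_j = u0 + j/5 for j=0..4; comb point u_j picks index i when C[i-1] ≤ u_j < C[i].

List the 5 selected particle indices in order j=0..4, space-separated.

C = [5/22, 5/11, 19/22, 1, 1]
j=0: u_0=1/25 ∈ [0, 5/22) → index 0
j=1: u_1=6/25 ∈ [5/22, 5/11) → index 1
j=2: u_2=11/25 ∈ [5/22, 5/11) → index 1
j=3: u_3=16/25 ∈ [5/11, 19/22) → index 2
j=4: u_4=21/25 ∈ [5/11, 19/22) → index 2

0 1 1 2 2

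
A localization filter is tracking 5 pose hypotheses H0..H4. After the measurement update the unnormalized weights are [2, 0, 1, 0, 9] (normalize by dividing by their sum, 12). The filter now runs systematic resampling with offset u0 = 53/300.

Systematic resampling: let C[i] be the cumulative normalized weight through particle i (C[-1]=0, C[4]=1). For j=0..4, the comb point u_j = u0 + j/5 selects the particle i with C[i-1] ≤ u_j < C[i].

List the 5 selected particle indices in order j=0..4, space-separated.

2 4 4 4 4

C = [1/6, 1/6, 1/4, 1/4, 1]
j=0: u_0=53/300 ∈ [1/6, 1/4) → index 2
j=1: u_1=113/300 ∈ [1/4, 1) → index 4
j=2: u_2=173/300 ∈ [1/4, 1) → index 4
j=3: u_3=233/300 ∈ [1/4, 1) → index 4
j=4: u_4=293/300 ∈ [1/4, 1) → index 4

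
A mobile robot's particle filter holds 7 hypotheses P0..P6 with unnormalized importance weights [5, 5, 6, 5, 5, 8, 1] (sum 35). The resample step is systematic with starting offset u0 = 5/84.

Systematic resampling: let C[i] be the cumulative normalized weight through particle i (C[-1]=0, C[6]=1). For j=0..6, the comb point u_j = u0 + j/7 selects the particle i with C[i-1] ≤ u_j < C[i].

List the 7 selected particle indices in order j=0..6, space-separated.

C = [1/7, 2/7, 16/35, 3/5, 26/35, 34/35, 1]
j=0: u_0=5/84 ∈ [0, 1/7) → index 0
j=1: u_1=17/84 ∈ [1/7, 2/7) → index 1
j=2: u_2=29/84 ∈ [2/7, 16/35) → index 2
j=3: u_3=41/84 ∈ [16/35, 3/5) → index 3
j=4: u_4=53/84 ∈ [3/5, 26/35) → index 4
j=5: u_5=65/84 ∈ [26/35, 34/35) → index 5
j=6: u_6=11/12 ∈ [26/35, 34/35) → index 5

0 1 2 3 4 5 5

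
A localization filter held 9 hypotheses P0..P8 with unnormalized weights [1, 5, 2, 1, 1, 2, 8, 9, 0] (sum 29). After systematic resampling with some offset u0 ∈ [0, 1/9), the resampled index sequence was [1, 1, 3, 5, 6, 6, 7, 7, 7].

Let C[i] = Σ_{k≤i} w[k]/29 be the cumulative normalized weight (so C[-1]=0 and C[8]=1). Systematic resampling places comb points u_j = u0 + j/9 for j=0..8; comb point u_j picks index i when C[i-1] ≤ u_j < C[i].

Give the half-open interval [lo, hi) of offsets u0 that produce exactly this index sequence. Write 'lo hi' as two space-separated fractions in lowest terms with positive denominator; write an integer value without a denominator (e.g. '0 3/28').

14/261 7/87

C = [1/29, 6/29, 8/29, 9/29, 10/29, 12/29, 20/29, 1, 1]
j=0 picked index 1: u0 ∈ [1/29, 6/29)
j=1 picked index 1: u0 ∈ [-20/261, 25/261)
j=2 picked index 3: u0 ∈ [14/261, 23/261)
j=3 picked index 5: u0 ∈ [1/87, 7/87)
j=4 picked index 6: u0 ∈ [-8/261, 64/261)
j=5 picked index 6: u0 ∈ [-37/261, 35/261)
j=6 picked index 7: u0 ∈ [2/87, 1/3)
j=7 picked index 7: u0 ∈ [-23/261, 2/9)
j=8 picked index 7: u0 ∈ [-52/261, 1/9)
intersection: [14/261, 7/87)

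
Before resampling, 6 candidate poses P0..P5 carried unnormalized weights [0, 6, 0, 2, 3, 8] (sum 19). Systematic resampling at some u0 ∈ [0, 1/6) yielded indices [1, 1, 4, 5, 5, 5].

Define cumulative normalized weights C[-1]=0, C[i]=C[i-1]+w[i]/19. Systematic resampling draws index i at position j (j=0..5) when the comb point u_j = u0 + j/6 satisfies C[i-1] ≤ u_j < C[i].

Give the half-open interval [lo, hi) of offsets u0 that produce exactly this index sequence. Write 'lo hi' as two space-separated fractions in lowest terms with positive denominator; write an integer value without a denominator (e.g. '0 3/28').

C = [0, 6/19, 6/19, 8/19, 11/19, 1]
j=0 picked index 1: u0 ∈ [0, 6/19)
j=1 picked index 1: u0 ∈ [-1/6, 17/114)
j=2 picked index 4: u0 ∈ [5/57, 14/57)
j=3 picked index 5: u0 ∈ [3/38, 1/2)
j=4 picked index 5: u0 ∈ [-5/57, 1/3)
j=5 picked index 5: u0 ∈ [-29/114, 1/6)
intersection: [5/57, 17/114)

5/57 17/114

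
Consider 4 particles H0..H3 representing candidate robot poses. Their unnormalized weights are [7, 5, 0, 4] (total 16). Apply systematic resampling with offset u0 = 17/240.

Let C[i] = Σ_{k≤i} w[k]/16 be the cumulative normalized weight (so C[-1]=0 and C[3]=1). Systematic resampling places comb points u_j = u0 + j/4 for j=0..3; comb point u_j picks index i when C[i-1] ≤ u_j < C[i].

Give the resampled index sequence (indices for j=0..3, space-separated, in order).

0 0 1 3

C = [7/16, 3/4, 3/4, 1]
j=0: u_0=17/240 ∈ [0, 7/16) → index 0
j=1: u_1=77/240 ∈ [0, 7/16) → index 0
j=2: u_2=137/240 ∈ [7/16, 3/4) → index 1
j=3: u_3=197/240 ∈ [3/4, 1) → index 3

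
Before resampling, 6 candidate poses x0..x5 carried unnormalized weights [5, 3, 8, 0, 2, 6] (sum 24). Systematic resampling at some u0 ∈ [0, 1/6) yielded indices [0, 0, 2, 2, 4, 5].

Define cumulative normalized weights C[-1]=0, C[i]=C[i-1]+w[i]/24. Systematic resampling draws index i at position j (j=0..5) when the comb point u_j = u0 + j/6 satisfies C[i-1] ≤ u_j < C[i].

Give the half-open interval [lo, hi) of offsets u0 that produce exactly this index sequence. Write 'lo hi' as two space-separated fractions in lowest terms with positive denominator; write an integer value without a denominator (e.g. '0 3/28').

C = [5/24, 1/3, 2/3, 2/3, 3/4, 1]
j=0 picked index 0: u0 ∈ [0, 5/24)
j=1 picked index 0: u0 ∈ [-1/6, 1/24)
j=2 picked index 2: u0 ∈ [0, 1/3)
j=3 picked index 2: u0 ∈ [-1/6, 1/6)
j=4 picked index 4: u0 ∈ [0, 1/12)
j=5 picked index 5: u0 ∈ [-1/12, 1/6)
intersection: [0, 1/24)

0 1/24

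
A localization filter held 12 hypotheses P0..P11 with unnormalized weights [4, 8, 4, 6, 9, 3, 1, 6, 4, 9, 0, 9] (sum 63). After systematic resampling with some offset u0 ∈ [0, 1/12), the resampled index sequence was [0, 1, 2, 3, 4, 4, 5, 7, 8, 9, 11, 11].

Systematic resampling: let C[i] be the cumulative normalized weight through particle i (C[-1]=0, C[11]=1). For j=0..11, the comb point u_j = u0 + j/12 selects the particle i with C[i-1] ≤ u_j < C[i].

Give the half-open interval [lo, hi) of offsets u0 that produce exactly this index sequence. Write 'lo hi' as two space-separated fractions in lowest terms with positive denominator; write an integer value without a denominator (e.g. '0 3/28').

C = [4/63, 4/21, 16/63, 22/63, 31/63, 34/63, 5/9, 41/63, 5/7, 6/7, 6/7, 1]
j=0 picked index 0: u0 ∈ [0, 4/63)
j=1 picked index 1: u0 ∈ [-5/252, 3/28)
j=2 picked index 2: u0 ∈ [1/42, 11/126)
j=3 picked index 3: u0 ∈ [1/252, 25/252)
j=4 picked index 4: u0 ∈ [1/63, 10/63)
j=5 picked index 4: u0 ∈ [-17/252, 19/252)
j=6 picked index 5: u0 ∈ [-1/126, 5/126)
j=7 picked index 7: u0 ∈ [-1/36, 17/252)
j=8 picked index 8: u0 ∈ [-1/63, 1/21)
j=9 picked index 9: u0 ∈ [-1/28, 3/28)
j=10 picked index 11: u0 ∈ [1/42, 1/6)
j=11 picked index 11: u0 ∈ [-5/84, 1/12)
intersection: [1/42, 5/126)

1/42 5/126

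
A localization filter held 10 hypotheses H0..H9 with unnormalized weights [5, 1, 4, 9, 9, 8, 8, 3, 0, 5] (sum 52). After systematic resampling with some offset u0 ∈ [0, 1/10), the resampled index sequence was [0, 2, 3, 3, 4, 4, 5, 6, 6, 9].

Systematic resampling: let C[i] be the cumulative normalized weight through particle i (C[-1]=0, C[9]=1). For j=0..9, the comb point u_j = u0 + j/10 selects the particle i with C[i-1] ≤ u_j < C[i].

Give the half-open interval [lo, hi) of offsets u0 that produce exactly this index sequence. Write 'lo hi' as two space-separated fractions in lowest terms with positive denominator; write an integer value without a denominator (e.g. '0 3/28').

1/65 1/26

C = [5/52, 3/26, 5/26, 19/52, 7/13, 9/13, 11/13, 47/52, 47/52, 1]
j=0 picked index 0: u0 ∈ [0, 5/52)
j=1 picked index 2: u0 ∈ [1/65, 6/65)
j=2 picked index 3: u0 ∈ [-1/130, 43/260)
j=3 picked index 3: u0 ∈ [-7/65, 17/260)
j=4 picked index 4: u0 ∈ [-9/260, 9/65)
j=5 picked index 4: u0 ∈ [-7/52, 1/26)
j=6 picked index 5: u0 ∈ [-4/65, 6/65)
j=7 picked index 6: u0 ∈ [-1/130, 19/130)
j=8 picked index 6: u0 ∈ [-7/65, 3/65)
j=9 picked index 9: u0 ∈ [1/260, 1/10)
intersection: [1/65, 1/26)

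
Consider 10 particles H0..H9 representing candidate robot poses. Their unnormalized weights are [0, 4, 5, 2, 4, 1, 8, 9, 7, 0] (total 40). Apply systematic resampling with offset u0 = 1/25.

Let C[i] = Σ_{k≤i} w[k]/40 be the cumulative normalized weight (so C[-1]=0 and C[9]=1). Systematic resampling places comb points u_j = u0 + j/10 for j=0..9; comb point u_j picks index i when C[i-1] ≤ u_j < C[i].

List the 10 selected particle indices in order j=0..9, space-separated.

C = [0, 1/10, 9/40, 11/40, 3/8, 2/5, 3/5, 33/40, 1, 1]
j=0: u_0=1/25 ∈ [0, 1/10) → index 1
j=1: u_1=7/50 ∈ [1/10, 9/40) → index 2
j=2: u_2=6/25 ∈ [9/40, 11/40) → index 3
j=3: u_3=17/50 ∈ [11/40, 3/8) → index 4
j=4: u_4=11/25 ∈ [2/5, 3/5) → index 6
j=5: u_5=27/50 ∈ [2/5, 3/5) → index 6
j=6: u_6=16/25 ∈ [3/5, 33/40) → index 7
j=7: u_7=37/50 ∈ [3/5, 33/40) → index 7
j=8: u_8=21/25 ∈ [33/40, 1) → index 8
j=9: u_9=47/50 ∈ [33/40, 1) → index 8

1 2 3 4 6 6 7 7 8 8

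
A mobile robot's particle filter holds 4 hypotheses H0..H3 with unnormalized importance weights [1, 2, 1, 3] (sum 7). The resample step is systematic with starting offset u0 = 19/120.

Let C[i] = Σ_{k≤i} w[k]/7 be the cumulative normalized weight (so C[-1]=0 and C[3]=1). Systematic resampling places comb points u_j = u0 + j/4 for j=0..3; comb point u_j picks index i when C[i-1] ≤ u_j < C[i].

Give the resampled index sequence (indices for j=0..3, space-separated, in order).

1 1 3 3

C = [1/7, 3/7, 4/7, 1]
j=0: u_0=19/120 ∈ [1/7, 3/7) → index 1
j=1: u_1=49/120 ∈ [1/7, 3/7) → index 1
j=2: u_2=79/120 ∈ [4/7, 1) → index 3
j=3: u_3=109/120 ∈ [4/7, 1) → index 3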